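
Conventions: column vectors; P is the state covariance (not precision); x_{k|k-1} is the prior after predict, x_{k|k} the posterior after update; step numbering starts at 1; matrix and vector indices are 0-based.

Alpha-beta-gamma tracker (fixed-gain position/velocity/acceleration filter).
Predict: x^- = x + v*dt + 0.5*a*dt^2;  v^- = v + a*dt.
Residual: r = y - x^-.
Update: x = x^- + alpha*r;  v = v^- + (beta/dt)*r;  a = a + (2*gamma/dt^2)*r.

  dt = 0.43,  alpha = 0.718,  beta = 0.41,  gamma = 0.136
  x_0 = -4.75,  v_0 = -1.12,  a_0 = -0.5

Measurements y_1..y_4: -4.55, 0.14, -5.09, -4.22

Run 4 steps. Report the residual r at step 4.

step 1: x_pred=-5.2778  r=0.7278  x^+=-4.7552  v^+=-0.6410  a^+=0.5707
step 2: x_pred=-4.9781  r=5.1181  x^+=-1.3033  v^+=4.4844  a^+=8.0998
step 3: x_pred=1.3738  r=-6.4638  x^+=-3.2672  v^+=1.8042  a^+=-1.4089
step 4: x_pred=-2.6217  r=-1.5983  x^+=-3.7693  v^+=-0.3257  a^+=-3.7602

resid = -1.5983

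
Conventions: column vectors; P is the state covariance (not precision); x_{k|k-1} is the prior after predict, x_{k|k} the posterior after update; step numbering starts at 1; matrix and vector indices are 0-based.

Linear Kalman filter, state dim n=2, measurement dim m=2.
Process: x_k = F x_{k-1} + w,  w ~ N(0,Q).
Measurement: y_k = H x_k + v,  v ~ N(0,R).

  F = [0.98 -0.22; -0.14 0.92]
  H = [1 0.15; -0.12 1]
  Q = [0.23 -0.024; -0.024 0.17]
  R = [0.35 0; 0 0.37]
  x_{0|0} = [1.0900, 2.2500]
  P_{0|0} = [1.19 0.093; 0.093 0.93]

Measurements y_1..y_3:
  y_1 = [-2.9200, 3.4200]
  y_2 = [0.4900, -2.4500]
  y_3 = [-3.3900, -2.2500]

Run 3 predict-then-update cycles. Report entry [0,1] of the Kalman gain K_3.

K[0,1] = -0.1454

step 1: x^-=[0.5732, 1.9174]  P^-=[1.3778 -0.2888; -0.2888 0.9565]  S=[1.6627 -0.3054; -0.3054 1.4157]  K=[0.7744 -0.1537; 0.0429 0.7094]  nu=[-3.7808, 1.5714]  x^+=[-2.5961, 2.8698]  P^+=[0.2746 -0.0239; -0.0239 0.2596]
step 2: x^-=[-3.1755, 3.0037]  P^-=[0.5166 -0.1365; -0.1365 0.4013]  S=[0.8347 -0.1359; -0.1359 0.8115]  K=[0.5701 -0.1492; -0.0079 0.5134]  nu=[3.2150, -5.8348]  x^+=[-0.4722, -0.0170]  P^+=[0.2041 -0.0307; -0.0307 0.1863]
step 3: x^-=[-0.4590, 0.0504]  P^-=[0.4483 -0.1183; -0.1183 0.3396]  S=[0.7705 -0.1191; -0.1191 0.7444]  K=[0.5364 -0.1454; -0.0144 0.4729]  nu=[-2.9386, -2.3555]  x^+=[-1.6926, -1.0212]  P^+=[0.1923 -0.0307; -0.0307 0.1713]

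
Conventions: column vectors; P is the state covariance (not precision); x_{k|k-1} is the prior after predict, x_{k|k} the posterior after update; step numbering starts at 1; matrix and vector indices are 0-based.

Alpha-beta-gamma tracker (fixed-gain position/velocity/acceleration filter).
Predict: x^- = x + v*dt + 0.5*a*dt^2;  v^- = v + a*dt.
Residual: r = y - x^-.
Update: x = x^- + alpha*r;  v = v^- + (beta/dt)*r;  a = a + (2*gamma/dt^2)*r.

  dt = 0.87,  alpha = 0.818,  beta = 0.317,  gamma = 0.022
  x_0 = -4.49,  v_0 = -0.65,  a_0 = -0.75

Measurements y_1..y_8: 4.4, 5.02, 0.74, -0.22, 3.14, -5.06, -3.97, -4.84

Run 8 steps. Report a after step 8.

a_post = -0.4878

step 1: x_pred=-5.3393  r=9.7393  x^+=2.6274  v^+=2.2462  a^+=-0.1838
step 2: x_pred=4.5121  r=0.5079  x^+=4.9276  v^+=2.2713  a^+=-0.1543
step 3: x_pred=6.8452  r=-6.1052  x^+=1.8512  v^+=-0.0875  a^+=-0.5092
step 4: x_pred=1.5824  r=-1.8024  x^+=0.1080  v^+=-1.1872  a^+=-0.6140
step 5: x_pred=-1.1572  r=4.2972  x^+=2.3579  v^+=-0.1556  a^+=-0.3642
step 6: x_pred=2.0847  r=-7.1447  x^+=-3.7597  v^+=-3.0757  a^+=-0.7795
step 7: x_pred=-6.7306  r=2.7606  x^+=-4.4724  v^+=-2.7481  a^+=-0.6190
step 8: x_pred=-7.0975  r=2.2575  x^+=-5.2509  v^+=-2.4641  a^+=-0.4878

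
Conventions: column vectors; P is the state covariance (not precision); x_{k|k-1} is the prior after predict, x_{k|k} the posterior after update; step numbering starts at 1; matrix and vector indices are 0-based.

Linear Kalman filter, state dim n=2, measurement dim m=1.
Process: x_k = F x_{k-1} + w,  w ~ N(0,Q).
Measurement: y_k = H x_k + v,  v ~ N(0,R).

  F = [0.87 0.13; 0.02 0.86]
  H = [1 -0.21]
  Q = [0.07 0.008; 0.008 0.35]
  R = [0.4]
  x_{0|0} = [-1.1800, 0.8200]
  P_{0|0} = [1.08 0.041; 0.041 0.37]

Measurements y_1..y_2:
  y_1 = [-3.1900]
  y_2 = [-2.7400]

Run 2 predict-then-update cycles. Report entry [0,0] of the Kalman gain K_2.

step 1: x^-=[-0.9200, 0.6816]  P^-=[0.9030 0.0989; 0.0989 0.6255]  S=[1.2890]  K=[0.6844; -0.0251]  nu=[-2.1269]  x^+=[-2.3756, 0.7351]  P^+=[0.2992 0.1211; 0.1211 0.6247]
step 2: x^-=[-1.9712, 0.5847]  P^-=[0.3344 0.1740; 0.1740 0.8163]  S=[0.6973]  K=[0.4272; 0.0037]  nu=[-0.6460]  x^+=[-2.2472, 0.5823]  P^+=[0.2072 0.1729; 0.1729 0.8163]

K[0,0] = 0.4272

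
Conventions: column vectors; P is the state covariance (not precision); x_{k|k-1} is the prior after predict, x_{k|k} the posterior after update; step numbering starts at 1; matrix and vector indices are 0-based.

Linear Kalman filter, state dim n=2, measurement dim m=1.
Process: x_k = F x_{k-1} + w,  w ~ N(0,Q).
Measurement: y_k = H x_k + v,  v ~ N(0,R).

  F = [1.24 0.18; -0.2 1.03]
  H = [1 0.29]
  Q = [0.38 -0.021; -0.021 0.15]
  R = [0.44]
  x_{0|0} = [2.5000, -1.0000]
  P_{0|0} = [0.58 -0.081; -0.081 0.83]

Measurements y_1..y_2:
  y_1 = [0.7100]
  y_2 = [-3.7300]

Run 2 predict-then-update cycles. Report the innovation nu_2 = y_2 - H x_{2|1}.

step 1: x^-=[2.9200, -1.5300]  P^-=[1.2625 -0.1115; -0.1115 1.0871]  S=[1.7293]  K=[0.7114; 0.1178]  nu=[-1.7663]  x^+=[1.6635, -1.7381]  P^+=[0.3874 -0.2565; -0.2565 1.0631]
step 2: x^-=[1.7498, -2.1230]  P^-=[0.8956 -0.2383; -0.2383 1.3990]  S=[1.3151]  K=[0.6285; 0.1273]  nu=[-4.8642]  x^+=[-1.3073, -2.7423]  P^+=[0.3762 -0.3435; -0.3435 1.3777]

innov = [-4.8642]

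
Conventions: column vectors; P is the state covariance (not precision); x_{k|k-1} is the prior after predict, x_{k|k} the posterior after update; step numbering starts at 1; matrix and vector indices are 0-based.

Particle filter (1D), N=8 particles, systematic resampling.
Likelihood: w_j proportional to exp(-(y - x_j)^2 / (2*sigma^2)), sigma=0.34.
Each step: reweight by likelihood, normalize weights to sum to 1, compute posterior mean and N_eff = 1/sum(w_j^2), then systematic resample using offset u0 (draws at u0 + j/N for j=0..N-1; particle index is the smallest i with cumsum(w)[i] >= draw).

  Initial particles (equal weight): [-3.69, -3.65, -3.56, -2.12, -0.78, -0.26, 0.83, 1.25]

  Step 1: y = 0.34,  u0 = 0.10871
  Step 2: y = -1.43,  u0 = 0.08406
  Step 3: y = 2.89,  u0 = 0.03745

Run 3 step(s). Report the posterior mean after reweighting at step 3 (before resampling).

step 1: w=[0.0000, 0.0000, 0.0000, 0.0000, 0.0074, 0.3530, 0.5930, 0.0466]  mean=0.4529  Neff=2.0899  idx=[5, 5, 5, 6, 6, 6, 6, 7]
step 2: w=[0.3333, 0.3333, 0.3333, 0.0000, 0.0000, 0.0000, 0.0000, 0.0000]  mean=-0.2600  Neff=3.0000  idx=[0, 0, 1, 1, 1, 2, 2, 2]
step 3: w=[0.1250, 0.1250, 0.1250, 0.1250, 0.1250, 0.1250, 0.1250, 0.1250]  mean=-0.2600  Neff=8.0000  idx=[0, 1, 2, 3, 4, 5, 6, 7]

post_mean = -0.2600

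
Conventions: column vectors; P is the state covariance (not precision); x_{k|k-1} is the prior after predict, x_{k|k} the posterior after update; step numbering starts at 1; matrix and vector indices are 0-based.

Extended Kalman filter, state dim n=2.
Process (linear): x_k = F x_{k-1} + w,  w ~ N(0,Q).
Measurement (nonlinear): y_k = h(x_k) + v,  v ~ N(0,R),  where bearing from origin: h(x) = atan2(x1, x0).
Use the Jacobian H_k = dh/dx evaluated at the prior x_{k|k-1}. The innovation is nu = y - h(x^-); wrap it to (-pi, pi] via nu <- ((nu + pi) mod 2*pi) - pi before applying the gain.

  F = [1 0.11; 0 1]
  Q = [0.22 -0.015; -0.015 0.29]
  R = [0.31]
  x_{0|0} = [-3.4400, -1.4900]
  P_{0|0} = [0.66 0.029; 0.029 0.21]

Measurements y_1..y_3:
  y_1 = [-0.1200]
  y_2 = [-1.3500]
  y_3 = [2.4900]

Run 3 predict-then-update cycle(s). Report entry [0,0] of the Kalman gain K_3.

K[0,0] = 0.4750

step 1: x^-=[-3.6039, -1.4900]  P^-=[0.8889 0.0371; 0.0371 0.5000]  H_jac=[0.0980 -0.2370]  S=[0.3449]  K=[0.2270; -0.3330]  nu=[2.6296]  x^+=[-3.0069, -2.3657]  P^+=[0.8711 0.0632; 0.0632 0.4618]
step 2: x^-=[-3.2671, -2.3657]  P^-=[1.1106 0.0990; 0.0990 0.7518]  H_jac=[0.1454 -0.2008]  S=[0.3580]  K=[0.3955; -0.3814]  nu=[1.1649]  x^+=[-2.8064, -2.8100]  P^+=[1.0546 0.1530; 0.1530 0.6997]
step 3: x^-=[-3.1155, -2.8100]  P^-=[1.3167 0.2149; 0.2149 0.9897]  H_jac=[0.1596 -0.1770]  S=[0.3624]  K=[0.4750; -0.3886]  nu=[-1.3855]  x^+=[-3.7736, -2.2716]  P^+=[1.2350 0.2819; 0.2819 0.9349]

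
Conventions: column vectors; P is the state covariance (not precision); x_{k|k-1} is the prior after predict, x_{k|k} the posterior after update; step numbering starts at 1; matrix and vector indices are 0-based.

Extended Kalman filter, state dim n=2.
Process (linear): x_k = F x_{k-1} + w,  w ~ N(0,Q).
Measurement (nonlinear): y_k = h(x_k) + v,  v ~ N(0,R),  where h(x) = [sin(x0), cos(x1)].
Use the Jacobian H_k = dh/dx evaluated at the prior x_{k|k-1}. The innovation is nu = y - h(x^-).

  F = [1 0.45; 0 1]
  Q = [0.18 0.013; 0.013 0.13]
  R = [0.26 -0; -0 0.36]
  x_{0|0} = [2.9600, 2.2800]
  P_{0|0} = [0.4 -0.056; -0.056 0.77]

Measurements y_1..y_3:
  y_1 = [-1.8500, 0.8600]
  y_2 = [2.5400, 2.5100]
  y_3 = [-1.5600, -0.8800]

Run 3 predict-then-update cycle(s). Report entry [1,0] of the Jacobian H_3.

H_jac[1,0] = 0.0000

step 1: x^-=[3.9860, 2.2800]  P^-=[0.6855 0.3035; 0.3035 0.9000]  H_jac=[-0.6642 0.0000; 0.0000 -0.7589]  S=[0.5624 0.1530; 0.1530 0.8783]  K=[-0.7750 -0.1273; -0.1542 -0.7508]  nu=[-1.1024, 1.5112]  x^+=[4.6480, 1.3154]  P^+=[0.3034 0.0604; 0.0604 0.3561]
step 2: x^-=[5.2400, 1.3154]  P^-=[0.6098 0.2336; 0.2336 0.4861]  H_jac=[0.5034 0.0000; 0.0000 -0.9676]  S=[0.4146 -0.1138; -0.1138 0.8151]  K=[0.6909 -0.1809; 0.1303 -0.5589]  nu=[3.4040, 2.2574]  x^+=[7.1836, 0.4974]  P^+=[0.3568 0.0673; 0.0673 0.2079]
step 3: x^-=[7.4074, 0.4974]  P^-=[0.6395 0.1739; 0.1739 0.3379]  H_jac=[0.4319 0.0000; 0.0000 -0.4771]  S=[0.3793 -0.0358; -0.0358 0.4369]  K=[0.7158 -0.1312; 0.1644 -0.3555]  nu=[-2.4619, -1.7588]  x^+=[5.8758, 0.7180]  P^+=[0.4309 0.0990; 0.0990 0.2683]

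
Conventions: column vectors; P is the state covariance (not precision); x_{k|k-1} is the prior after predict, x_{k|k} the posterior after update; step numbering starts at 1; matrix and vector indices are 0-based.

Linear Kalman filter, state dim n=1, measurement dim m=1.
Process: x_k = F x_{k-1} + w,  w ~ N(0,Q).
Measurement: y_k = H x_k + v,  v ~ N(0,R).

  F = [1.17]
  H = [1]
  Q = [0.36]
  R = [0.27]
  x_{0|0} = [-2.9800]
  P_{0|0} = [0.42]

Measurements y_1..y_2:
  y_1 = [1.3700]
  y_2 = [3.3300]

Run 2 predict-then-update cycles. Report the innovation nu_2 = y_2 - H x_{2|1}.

innov = [3.0004]

step 1: x^-=[-3.4866]  P^-=[0.9349]  S=[1.2049]  K=[0.7759]  nu=[4.8566]  x^+=[0.2817]  P^+=[0.2095]
step 2: x^-=[0.3296]  P^-=[0.6468]  S=[0.9168]  K=[0.7055]  nu=[3.0004]  x^+=[2.4464]  P^+=[0.1905]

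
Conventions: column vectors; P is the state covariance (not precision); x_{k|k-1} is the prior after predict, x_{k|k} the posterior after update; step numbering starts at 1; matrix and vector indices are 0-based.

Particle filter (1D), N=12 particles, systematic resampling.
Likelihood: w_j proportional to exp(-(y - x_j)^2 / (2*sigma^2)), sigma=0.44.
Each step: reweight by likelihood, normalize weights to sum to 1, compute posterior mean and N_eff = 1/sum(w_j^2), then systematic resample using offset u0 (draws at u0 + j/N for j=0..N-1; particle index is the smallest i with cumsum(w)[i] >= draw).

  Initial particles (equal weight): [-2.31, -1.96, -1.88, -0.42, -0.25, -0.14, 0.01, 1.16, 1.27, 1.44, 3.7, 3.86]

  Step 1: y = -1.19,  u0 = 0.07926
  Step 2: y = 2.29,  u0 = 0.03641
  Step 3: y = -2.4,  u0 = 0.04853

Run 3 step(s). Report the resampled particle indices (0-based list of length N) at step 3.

resampled_idx = [0, 0, 0, 0, 0, 0, 0, 0, 2, 5, 8, 10]

step 1: w=[0.0413, 0.2280, 0.3083, 0.2280, 0.1076, 0.0611, 0.0256, 0.0000, 0.0000, 0.0000, 0.0000, 0.0000]  mean=-1.2529  Neff=4.6143  idx=[1, 1, 1, 2, 2, 2, 3, 3, 3, 4, 4, 6]
step 2: w=[0.0000, 0.0000, 0.0000, 0.0000, 0.0000, 0.0000, 0.0036, 0.0036, 0.0036, 0.0360, 0.0360, 0.9171]  mean=-0.0134  Neff=1.1852  idx=[9, 11, 11, 11, 11, 11, 11, 11, 11, 11, 11, 11]
step 3: w=[0.6602, 0.0309, 0.0309, 0.0309, 0.0309, 0.0309, 0.0309, 0.0309, 0.0309, 0.0309, 0.0309, 0.0309]  mean=-0.1616  Neff=2.2405  idx=[0, 0, 0, 0, 0, 0, 0, 0, 2, 5, 8, 10]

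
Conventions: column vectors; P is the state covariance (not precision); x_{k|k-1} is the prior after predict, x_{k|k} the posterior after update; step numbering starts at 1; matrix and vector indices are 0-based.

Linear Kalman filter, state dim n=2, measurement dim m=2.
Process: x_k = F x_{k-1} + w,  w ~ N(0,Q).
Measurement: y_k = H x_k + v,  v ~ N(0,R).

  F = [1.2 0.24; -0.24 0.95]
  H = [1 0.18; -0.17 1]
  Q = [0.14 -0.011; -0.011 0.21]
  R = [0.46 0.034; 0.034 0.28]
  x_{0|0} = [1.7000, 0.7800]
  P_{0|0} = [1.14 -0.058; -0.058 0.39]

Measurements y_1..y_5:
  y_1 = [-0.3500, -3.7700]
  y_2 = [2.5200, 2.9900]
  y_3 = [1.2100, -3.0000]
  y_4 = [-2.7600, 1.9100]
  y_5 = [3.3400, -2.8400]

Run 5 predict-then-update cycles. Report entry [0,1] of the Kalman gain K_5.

step 1: x^-=[2.2272, 0.3330]  P^-=[1.7707 -0.3132; -0.3132 0.6541]  S=[2.1391 -0.4529; -0.4529 1.0917]  K=[0.7480 -0.2523; 0.0502 0.6687]  nu=[-2.6371, -3.7244]  x^+=[1.1943, -2.2900]  P^+=[0.3334 0.0115; 0.0115 0.1909]
step 2: x^-=[0.8836, -2.4621]  P^-=[0.6377 -0.0511; -0.0511 0.3963]  S=[1.0922 -0.0526; -0.0526 0.7121]  K=[0.5667 -0.1821; 0.0461 0.5721]  nu=[2.0796, 5.6023]  x^+=[1.0418, 0.8388]  P^+=[0.2525 0.0112; 0.0112 0.1637]
step 3: x^-=[1.4515, 0.5469]  P^-=[0.5195 -0.0343; -0.0343 0.3671]  S=[0.9790 -0.0215; -0.0215 0.6738]  K=[0.5207 -0.1654; 0.0446 0.5549]  nu=[-0.3399, -3.3001]  x^+=[1.8202, -1.2997]  P^+=[0.2319 0.0108; 0.0108 0.1587]
step 4: x^-=[1.8723, -1.6716]  P^-=[0.4894 -0.0299; -0.0299 0.3617]  S=[0.9503 -0.0131; -0.0131 0.6660]  K=[0.5071 -0.1598; 0.0446 0.5516]  nu=[-4.3314, 3.8998]  x^+=[-0.9475, 0.2862]  P^+=[0.2259 0.0109; 0.0109 0.1578]
step 5: x^-=[-1.0683, 0.4993]  P^-=[0.4806 -0.0283; -0.0283 0.3605]  S=[0.9421 -0.0102; -0.0102 0.6640]  K=[0.5030 -0.1579; 0.0448 0.5508]  nu=[4.3184, -3.5209]  x^+=[1.6599, -1.2465]  P^+=[0.2240 0.0110; 0.0110 0.1576]

K[0,1] = -0.1579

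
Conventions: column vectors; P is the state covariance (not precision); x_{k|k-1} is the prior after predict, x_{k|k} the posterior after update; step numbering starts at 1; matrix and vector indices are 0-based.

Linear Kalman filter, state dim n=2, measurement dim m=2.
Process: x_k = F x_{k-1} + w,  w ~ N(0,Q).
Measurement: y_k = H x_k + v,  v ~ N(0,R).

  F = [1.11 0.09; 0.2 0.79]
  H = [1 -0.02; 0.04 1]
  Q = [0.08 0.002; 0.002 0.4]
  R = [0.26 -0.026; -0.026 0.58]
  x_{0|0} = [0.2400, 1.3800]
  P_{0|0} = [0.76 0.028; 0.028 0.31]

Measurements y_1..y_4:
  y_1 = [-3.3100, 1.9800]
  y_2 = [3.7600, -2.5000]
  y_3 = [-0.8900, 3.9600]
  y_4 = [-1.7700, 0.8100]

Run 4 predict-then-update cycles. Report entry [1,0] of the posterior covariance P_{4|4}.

P_post[1,0] = 0.0094

step 1: x^-=[0.3906, 1.1382]  P^-=[1.0245 0.2178; 0.2178 0.6327]  S=[1.2760 0.2200; 0.2200 1.2318]  K=[0.7875 0.0695; 0.0733 0.5076]  nu=[-3.6778, 0.8262]  x^+=[-2.4482, 1.2881]  P^+=[0.2032 0.0117; 0.0117 0.2921]
step 2: x^-=[-2.6016, 0.5280]  P^-=[0.3350 0.0783; 0.0783 0.5941]  S=[0.5921 0.0538; 0.0538 1.1809]  K=[0.5584 0.0522; 0.0666 0.5027]  nu=[6.3722, -2.9239]  x^+=[0.8039, -0.5178]  P^+=[0.1440 0.0100; 0.0100 0.2894]
step 3: x^-=[0.8457, -0.2483]  P^-=[0.2618 0.0635; 0.0635 0.5896]  S=[0.5195 0.0362; 0.0362 1.1751]  K=[0.4982 0.0476; 0.0647 0.5019]  nu=[-1.7407, 4.1744]  x^+=[0.1774, 1.7344]  P^+=[0.1285 0.0095; 0.0095 0.2890]
step 4: x^-=[0.3530, 1.4056]  P^-=[0.2426 0.0596; 0.0596 0.5885]  S=[0.5004 0.0315; 0.0315 1.1737]  K=[0.4794 0.0462; 0.0640 0.5018]  nu=[-2.0949, -0.6097]  x^+=[-0.6795, 0.9656]  P^+=[0.1236 0.0094; 0.0094 0.2890]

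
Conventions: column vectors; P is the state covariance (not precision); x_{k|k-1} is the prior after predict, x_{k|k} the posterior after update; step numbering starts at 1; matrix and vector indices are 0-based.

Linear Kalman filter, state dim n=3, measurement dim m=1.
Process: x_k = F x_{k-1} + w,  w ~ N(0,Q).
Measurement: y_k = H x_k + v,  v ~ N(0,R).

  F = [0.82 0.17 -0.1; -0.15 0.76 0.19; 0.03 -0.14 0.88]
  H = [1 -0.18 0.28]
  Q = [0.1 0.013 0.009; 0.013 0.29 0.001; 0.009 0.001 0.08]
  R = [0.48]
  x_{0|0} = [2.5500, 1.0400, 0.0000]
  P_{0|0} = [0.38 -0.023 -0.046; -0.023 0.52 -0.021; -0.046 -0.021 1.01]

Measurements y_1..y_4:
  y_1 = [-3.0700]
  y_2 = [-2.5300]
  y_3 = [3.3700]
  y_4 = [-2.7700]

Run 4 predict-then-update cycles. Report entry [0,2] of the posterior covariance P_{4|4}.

P_post[0,2] = -0.1363

step 1: x^-=[2.2678, 0.4079, -0.0691]  P^-=[0.3825 -0.0064 -0.1169; -0.0064 0.6372 0.1042; -0.1169 0.1042 0.8756]  S=[0.8781]  K=[0.3996; -0.1047; 0.1248]  nu=[-5.2450]  x^+=[0.1718, 0.9572, -0.7234]  P^+=[0.2423 0.0303 -0.1607; 0.0303 0.6275 0.1156; -0.1607 0.1156 0.8620]
step 2: x^-=[0.3760, 0.5642, -0.7655]  P^-=[0.3205 0.0335 -0.1757; 0.0335 0.7247 0.1731; -0.1757 0.1731 0.7228]  S=[0.7528]  K=[0.3524; -0.0643; -0.0059]  nu=[-2.5901]  x^+=[-0.5368, 0.7309, -0.7501]  P^+=[0.2270 0.0506 -0.1741; 0.0506 0.7216 0.1728; -0.1741 0.1728 0.7228]
step 3: x^-=[-0.2410, 0.4935, -0.7785]  P^-=[0.3175 0.0575 -0.1686; 0.0575 0.7863 0.1793; -0.1686 0.1793 0.6018]  S=[0.7370]  K=[0.3527; -0.0459; -0.0439]  nu=[3.9178]  x^+=[1.1409, 0.3137, -0.9504]  P^+=[0.2258 0.0694 -0.1572; 0.0694 0.7847 0.1778; -0.1572 0.1778 0.6004]
step 4: x^-=[1.0839, -0.1133, -0.8460]  P^-=[0.3196 0.0821 -0.1484; 0.0821 0.8145 0.1539; -0.1484 0.1539 0.5079]  S=[0.7376]  K=[0.3569; -0.0290; -0.0460]  nu=[-3.6375]  x^+=[-0.2144, -0.0077, -0.6786]  P^+=[0.2256 0.0897 -0.1363; 0.0897 0.8139 0.1530; -0.1363 0.1530 0.5063]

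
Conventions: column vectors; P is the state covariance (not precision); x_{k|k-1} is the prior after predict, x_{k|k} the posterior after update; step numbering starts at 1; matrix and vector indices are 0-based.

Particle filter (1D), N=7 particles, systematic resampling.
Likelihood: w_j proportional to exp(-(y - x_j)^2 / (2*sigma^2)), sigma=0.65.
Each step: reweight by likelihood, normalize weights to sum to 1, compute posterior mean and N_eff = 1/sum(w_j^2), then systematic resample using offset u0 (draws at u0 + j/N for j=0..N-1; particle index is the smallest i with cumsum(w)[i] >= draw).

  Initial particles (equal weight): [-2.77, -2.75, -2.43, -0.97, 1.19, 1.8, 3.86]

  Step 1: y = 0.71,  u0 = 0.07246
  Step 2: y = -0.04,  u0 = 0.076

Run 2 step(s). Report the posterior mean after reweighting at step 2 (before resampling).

step 1: w=[0.0000, 0.0000, 0.0000, 0.0340, 0.7307, 0.2353, 0.0000]  mean=1.2600  Neff=1.6936  idx=[4, 4, 4, 4, 4, 5, 5]
step 2: w=[0.1916, 0.1916, 0.1916, 0.1916, 0.1916, 0.0209, 0.0209]  mean=1.2155  Neff=5.4198  idx=[0, 1, 1, 2, 3, 4, 4]

post_mean = 1.2155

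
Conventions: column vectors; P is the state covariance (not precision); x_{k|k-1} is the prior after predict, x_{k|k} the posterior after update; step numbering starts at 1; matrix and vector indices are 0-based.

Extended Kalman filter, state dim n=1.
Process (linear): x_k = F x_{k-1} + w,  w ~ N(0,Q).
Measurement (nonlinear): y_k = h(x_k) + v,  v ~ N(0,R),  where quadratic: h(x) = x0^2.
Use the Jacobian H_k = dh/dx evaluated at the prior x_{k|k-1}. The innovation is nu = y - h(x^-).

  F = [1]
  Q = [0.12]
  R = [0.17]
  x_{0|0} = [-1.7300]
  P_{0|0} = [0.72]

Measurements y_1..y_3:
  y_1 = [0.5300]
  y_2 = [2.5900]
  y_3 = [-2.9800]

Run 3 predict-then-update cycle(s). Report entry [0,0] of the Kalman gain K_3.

K[0,0] = -0.2813

step 1: x^-=[-1.7300]  P^-=[0.8400]  H_jac=[-3.4600]  S=[10.2261]  K=[-0.2842]  nu=[-2.4629]  x^+=[-1.0300]  P^+=[0.0140]
step 2: x^-=[-1.0300]  P^-=[0.1340]  H_jac=[-2.0600]  S=[0.7385]  K=[-0.3737]  nu=[1.5291]  x^+=[-1.6014]  P^+=[0.0308]
step 3: x^-=[-1.6014]  P^-=[0.1508]  H_jac=[-3.2028]  S=[1.7173]  K=[-0.2813]  nu=[-5.5445]  x^+=[-0.0416]  P^+=[0.0149]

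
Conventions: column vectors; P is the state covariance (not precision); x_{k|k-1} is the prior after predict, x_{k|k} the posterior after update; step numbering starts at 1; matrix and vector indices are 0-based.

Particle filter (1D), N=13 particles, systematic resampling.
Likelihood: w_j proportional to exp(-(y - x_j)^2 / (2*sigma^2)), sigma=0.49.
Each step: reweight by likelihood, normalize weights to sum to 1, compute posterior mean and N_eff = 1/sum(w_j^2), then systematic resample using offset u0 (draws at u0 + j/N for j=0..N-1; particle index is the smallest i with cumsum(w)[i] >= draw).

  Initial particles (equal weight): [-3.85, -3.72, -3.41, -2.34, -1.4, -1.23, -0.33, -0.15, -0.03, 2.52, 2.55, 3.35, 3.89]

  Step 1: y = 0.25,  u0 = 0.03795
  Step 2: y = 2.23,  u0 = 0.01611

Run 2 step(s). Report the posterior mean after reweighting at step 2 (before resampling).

post_mean = -0.0646

step 1: w=[0.0000, 0.0000, 0.0000, 0.0000, 0.0017, 0.0050, 0.2390, 0.3452, 0.4091, 0.0000, 0.0000, 0.0000, 0.0000]  mean=-0.1514  Neff=2.9099  idx=[6, 6, 6, 7, 7, 7, 7, 7, 8, 8, 8, 8, 8]
step 2: w=[0.0073, 0.0073, 0.0073, 0.0467, 0.0467, 0.0467, 0.0467, 0.0467, 0.1489, 0.1489, 0.1489, 0.1489, 0.1489]  mean=-0.0646  Neff=8.2019  idx=[2, 4, 6, 7, 8, 8, 9, 10, 10, 11, 11, 12, 12]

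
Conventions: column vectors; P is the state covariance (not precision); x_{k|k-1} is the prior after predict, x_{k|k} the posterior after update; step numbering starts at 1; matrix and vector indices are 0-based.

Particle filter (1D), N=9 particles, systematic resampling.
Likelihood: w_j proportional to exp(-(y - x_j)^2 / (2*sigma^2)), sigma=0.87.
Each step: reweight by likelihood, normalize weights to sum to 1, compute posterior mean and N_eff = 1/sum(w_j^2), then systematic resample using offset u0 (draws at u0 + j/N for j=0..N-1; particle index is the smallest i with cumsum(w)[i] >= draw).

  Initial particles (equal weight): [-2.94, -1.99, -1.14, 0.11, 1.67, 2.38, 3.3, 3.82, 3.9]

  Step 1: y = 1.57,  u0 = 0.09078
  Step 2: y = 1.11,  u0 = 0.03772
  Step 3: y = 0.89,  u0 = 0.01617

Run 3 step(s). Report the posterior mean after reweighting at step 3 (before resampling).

step 1: w=[0.0000, 0.0001, 0.0037, 0.1167, 0.4740, 0.3093, 0.0661, 0.0168, 0.0132]  mean=1.8700  Neff=2.9515  idx=[3, 4, 4, 4, 4, 5, 5, 5, 7]
step 2: w=[0.1074, 0.1690, 0.1690, 0.1690, 0.1690, 0.0716, 0.0716, 0.0716, 0.0016]  mean=1.6585  Neff=7.0823  idx=[0, 1, 1, 2, 3, 3, 4, 5, 6]
step 3: w=[0.1300, 0.1300, 0.1300, 0.1300, 0.1300, 0.1300, 0.1300, 0.0448, 0.0448]  mean=1.5308  Neff=8.1697  idx=[0, 0, 1, 2, 3, 4, 5, 6, 6]

post_mean = 1.5308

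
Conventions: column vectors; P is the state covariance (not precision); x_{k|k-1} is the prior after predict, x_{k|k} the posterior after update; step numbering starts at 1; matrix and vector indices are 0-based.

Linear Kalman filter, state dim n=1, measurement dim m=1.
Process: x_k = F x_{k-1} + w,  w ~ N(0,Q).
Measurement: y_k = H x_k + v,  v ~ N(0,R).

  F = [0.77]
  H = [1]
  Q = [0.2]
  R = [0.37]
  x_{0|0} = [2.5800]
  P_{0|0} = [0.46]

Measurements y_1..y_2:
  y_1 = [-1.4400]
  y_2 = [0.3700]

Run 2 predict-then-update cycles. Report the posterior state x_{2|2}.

step 1: x^-=[1.9866]  P^-=[0.4727]  S=[0.8427]  K=[0.5610]  nu=[-3.4266]  x^+=[0.0644]  P^+=[0.2076]
step 2: x^-=[0.0496]  P^-=[0.3231]  S=[0.6931]  K=[0.4661]  nu=[0.3204]  x^+=[0.1990]  P^+=[0.1725]

x_post = [0.1990]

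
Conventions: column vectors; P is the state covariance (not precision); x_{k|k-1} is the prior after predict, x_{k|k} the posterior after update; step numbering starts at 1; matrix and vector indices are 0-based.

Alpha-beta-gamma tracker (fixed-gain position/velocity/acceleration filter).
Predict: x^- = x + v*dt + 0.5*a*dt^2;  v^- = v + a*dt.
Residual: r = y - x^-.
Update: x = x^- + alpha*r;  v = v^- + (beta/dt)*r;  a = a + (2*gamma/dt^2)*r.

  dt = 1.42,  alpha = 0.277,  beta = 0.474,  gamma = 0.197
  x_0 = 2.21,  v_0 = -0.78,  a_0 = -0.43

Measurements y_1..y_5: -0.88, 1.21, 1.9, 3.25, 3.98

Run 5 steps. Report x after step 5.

step 1: x_pred=0.6689  r=-1.5489  x^+=0.2398  v^+=-1.9076  a^+=-0.7326
step 2: x_pred=-3.2076  r=4.4176  x^+=-1.9840  v^+=-1.4734  a^+=0.1305
step 3: x_pred=-3.9445  r=5.8445  x^+=-2.3256  v^+=0.6629  a^+=1.2726
step 4: x_pred=-0.1012  r=3.3512  x^+=0.8271  v^+=3.5886  a^+=1.9274
step 5: x_pred=7.8661  r=-3.8861  x^+=6.7896  v^+=5.0283  a^+=1.1680

x_post = 6.7896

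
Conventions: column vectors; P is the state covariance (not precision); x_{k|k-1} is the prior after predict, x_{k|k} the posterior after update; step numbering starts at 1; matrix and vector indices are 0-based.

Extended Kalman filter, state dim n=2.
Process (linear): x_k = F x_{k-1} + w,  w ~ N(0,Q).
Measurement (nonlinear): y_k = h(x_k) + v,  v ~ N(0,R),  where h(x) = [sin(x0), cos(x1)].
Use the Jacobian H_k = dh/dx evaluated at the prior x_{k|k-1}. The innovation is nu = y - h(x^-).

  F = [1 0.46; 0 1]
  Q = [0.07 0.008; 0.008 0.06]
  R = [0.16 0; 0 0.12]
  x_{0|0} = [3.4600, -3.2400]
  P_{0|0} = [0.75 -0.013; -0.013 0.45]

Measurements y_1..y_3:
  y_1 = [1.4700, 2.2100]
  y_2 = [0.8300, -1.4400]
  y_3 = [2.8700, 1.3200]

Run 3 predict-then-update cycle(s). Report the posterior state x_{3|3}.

x_post = [1.9904, -3.4895]

step 1: x^-=[1.9696, -3.2400]  P^-=[0.9033 0.2020; 0.2020 0.5100]  H_jac=[-0.3883 0.0000; 0.0000 -0.0982]  S=[0.2962 0.0077; 0.0077 0.1249]  K=[-1.1819 -0.0860; -0.2548 -0.3854]  nu=[0.5485, 3.2052]  x^+=[1.0459, -4.6150]  P^+=[0.4870 0.1050; 0.1050 0.4707]
step 2: x^-=[-1.0770, -4.6150]  P^-=[0.7532 0.3295; 0.3295 0.5307]  H_jac=[0.4739 0.0000; 0.0000 -0.9953]  S=[0.3292 -0.1554; -0.1554 0.6457]  K=[0.9529 -0.2785; 0.0995 -0.7941]  nu=[1.7106, -1.3427]  x^+=[0.9269, -3.3786]  P^+=[0.3217 0.0336; 0.0336 0.0957]
step 3: x^-=[-0.6272, -3.3786]  P^-=[0.4428 0.0856; 0.0856 0.1557]  H_jac=[0.8097 0.0000; 0.0000 -0.2348]  S=[0.4503 -0.0163; -0.0163 0.1286]  K=[0.7942 -0.0558; 0.1443 -0.2661]  nu=[3.4569, 2.2921]  x^+=[1.9904, -3.4895]  P^+=[0.1569 0.0285; 0.0285 0.1360]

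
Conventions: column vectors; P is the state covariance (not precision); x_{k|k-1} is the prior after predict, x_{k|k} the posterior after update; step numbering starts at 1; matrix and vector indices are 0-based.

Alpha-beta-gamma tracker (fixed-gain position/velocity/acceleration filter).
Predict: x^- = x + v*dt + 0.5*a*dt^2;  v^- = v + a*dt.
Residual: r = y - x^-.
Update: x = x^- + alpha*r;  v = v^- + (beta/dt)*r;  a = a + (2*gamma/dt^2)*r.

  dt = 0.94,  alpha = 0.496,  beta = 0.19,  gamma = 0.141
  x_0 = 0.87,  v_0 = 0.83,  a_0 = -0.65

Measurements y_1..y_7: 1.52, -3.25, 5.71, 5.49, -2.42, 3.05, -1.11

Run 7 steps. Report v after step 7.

v_post = 1.0478

step 1: x_pred=1.3630  r=0.1570  x^+=1.4409  v^+=0.2507  a^+=-0.5999
step 2: x_pred=1.4115  r=-4.6615  x^+=-0.9006  v^+=-1.2554  a^+=-2.0876
step 3: x_pred=-3.0030  r=8.7130  x^+=1.3187  v^+=-1.4566  a^+=0.6931
step 4: x_pred=0.2556  r=5.2344  x^+=2.8519  v^+=0.2529  a^+=2.3637
step 5: x_pred=4.1339  r=-6.5539  x^+=0.8831  v^+=1.1500  a^+=0.2720
step 6: x_pred=2.0843  r=0.9657  x^+=2.5633  v^+=1.6009  a^+=0.5802
step 7: x_pred=4.3245  r=-5.4345  x^+=1.6290  v^+=1.0478  a^+=-1.1542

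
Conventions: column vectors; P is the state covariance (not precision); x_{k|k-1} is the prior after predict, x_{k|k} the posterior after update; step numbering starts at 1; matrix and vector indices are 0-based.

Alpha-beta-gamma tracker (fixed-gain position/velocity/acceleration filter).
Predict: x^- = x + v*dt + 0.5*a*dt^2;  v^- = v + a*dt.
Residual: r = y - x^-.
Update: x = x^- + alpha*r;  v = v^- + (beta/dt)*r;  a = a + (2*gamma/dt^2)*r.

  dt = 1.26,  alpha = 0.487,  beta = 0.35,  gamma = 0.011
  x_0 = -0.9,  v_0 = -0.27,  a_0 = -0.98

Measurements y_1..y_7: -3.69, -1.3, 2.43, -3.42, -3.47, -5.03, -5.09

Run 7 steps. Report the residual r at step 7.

step 1: x_pred=-2.0181  r=-1.6719  x^+=-2.8323  v^+=-1.9692  a^+=-1.0032
step 2: x_pred=-6.1098  r=4.8098  x^+=-3.7675  v^+=-1.8971  a^+=-0.9365
step 3: x_pred=-6.9012  r=9.3312  x^+=-2.3569  v^+=-0.4851  a^+=-0.8072
step 4: x_pred=-3.6090  r=0.1890  x^+=-3.5169  v^+=-1.4497  a^+=-0.8046
step 5: x_pred=-5.9823  r=2.5123  x^+=-4.7588  v^+=-1.7657  a^+=-0.7698
step 6: x_pred=-7.5946  r=2.5646  x^+=-6.3456  v^+=-2.0232  a^+=-0.7342
step 7: x_pred=-9.4777  r=4.3877  x^+=-7.3409  v^+=-1.7295  a^+=-0.6734

resid = 4.3877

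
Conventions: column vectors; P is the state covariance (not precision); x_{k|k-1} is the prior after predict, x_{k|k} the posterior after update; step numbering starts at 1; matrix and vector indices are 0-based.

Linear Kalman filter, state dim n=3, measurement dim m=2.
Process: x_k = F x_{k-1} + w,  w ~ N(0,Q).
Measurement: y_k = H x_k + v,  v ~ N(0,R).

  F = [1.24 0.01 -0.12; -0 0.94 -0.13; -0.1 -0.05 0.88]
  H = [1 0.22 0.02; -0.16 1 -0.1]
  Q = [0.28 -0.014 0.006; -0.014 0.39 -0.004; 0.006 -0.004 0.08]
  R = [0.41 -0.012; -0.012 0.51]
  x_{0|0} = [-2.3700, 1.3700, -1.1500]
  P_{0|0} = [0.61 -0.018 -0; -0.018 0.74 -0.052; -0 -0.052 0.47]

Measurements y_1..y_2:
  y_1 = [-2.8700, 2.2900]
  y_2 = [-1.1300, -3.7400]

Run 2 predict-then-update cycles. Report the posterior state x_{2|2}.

step 1: x^-=[-2.7871, 1.4373, -0.8435]  P^-=[1.2245 -0.0148 -0.1193; -0.0148 1.0645 -0.1342; -0.1193 -0.1342 0.4563]  S=[1.6737 0.0237; 0.0237 1.6382]  K=[0.7301 -0.1319; 0.1202 0.6577; -0.0821 -0.0969]  nu=[-0.3822, 0.3224]  x^+=[-3.1087, 1.6034, -0.8434]  P^+=[0.3084 -0.0305 -0.0385; -0.0305 0.3279 -0.0117; -0.0385 -0.0117 0.4293]
step 2: x^-=[-3.7375, 1.6169, -0.5115]  P^-=[0.7711 -0.0323 -0.1185; -0.0323 0.6899 -0.0759; -0.1185 -0.0759 0.4238]  S=[1.1951 -0.0032; -0.0032 1.2456]  K=[0.6370 -0.1138; 0.1002 0.5644; -0.1062 -0.0800]  nu=[2.2621, -6.0060]  x^+=[-1.6130, -1.5459, -0.2712]  P^+=[0.2696 -0.0275 -0.0491; -0.0275 0.2815 -0.0071; -0.0491 -0.0071 0.4024]

x_post = [-1.6130, -1.5459, -0.2712]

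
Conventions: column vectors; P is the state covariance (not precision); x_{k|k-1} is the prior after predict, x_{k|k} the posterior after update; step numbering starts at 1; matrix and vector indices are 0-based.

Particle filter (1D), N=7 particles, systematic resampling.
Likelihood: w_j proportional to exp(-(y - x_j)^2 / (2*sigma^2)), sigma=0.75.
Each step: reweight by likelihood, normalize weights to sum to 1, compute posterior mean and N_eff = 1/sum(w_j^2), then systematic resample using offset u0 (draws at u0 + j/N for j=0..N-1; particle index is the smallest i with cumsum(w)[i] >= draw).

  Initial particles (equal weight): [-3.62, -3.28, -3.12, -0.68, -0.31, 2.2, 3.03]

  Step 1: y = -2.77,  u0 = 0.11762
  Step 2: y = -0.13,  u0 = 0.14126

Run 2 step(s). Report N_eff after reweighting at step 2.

N_eff = 5.2652

step 1: w=[0.2347, 0.3540, 0.4001, 0.0092, 0.0021, 0.0000, 0.0000]  mean=-3.2658  Neff=2.9366  idx=[0, 1, 1, 1, 2, 2, 2]
step 2: w=[0.0130, 0.0969, 0.0969, 0.0969, 0.2321, 0.2321, 0.2321]  mean=-3.1730  Neff=5.2652  idx=[2, 3, 4, 5, 5, 6, 6]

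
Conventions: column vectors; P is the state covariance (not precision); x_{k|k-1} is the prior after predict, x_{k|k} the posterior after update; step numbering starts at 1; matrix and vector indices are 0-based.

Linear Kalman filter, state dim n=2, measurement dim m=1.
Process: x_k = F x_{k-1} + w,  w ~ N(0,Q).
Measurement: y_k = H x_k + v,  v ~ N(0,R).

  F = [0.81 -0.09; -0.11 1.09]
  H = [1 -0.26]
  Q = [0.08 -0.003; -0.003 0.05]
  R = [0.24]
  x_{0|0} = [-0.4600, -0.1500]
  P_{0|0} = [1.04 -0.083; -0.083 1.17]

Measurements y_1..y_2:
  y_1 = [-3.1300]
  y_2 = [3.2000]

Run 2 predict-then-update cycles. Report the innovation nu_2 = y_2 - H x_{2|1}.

innov = [5.5924]

step 1: x^-=[-0.3591, -0.1129]  P^-=[0.7839 -0.2845; -0.2845 1.4726]  S=[1.2714]  K=[0.6748; -0.5249]  nu=[-2.8003]  x^+=[-2.2486, 1.3570]  P^+=[0.2050 0.1658; 0.1658 1.1222]
step 2: x^-=[-1.9435, 1.7265]  P^-=[0.1994 0.0167; 0.0167 1.3460]  S=[0.5218]  K=[0.3739; -0.6388]  nu=[5.5924]  x^+=[0.1478, -1.8459]  P^+=[0.1265 0.1413; 0.1413 1.1331]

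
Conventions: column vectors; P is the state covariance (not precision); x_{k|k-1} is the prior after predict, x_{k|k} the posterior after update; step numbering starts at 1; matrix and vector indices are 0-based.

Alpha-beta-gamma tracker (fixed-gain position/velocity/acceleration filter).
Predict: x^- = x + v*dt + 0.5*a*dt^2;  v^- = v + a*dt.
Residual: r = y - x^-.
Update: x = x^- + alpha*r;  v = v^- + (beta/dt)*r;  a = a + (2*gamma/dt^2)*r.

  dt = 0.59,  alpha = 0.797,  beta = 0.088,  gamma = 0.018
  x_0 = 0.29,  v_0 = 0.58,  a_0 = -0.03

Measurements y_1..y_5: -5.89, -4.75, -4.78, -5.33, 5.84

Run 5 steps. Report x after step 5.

step 1: x_pred=0.6270  r=-6.5170  x^+=-4.5671  v^+=-0.4097  a^+=-0.7040
step 2: x_pred=-4.9313  r=0.1813  x^+=-4.7868  v^+=-0.7980  a^+=-0.6852
step 3: x_pred=-5.3769  r=0.5969  x^+=-4.9012  v^+=-1.1133  a^+=-0.6235
step 4: x_pred=-5.6665  r=0.3365  x^+=-5.3983  v^+=-1.4309  a^+=-0.5887
step 5: x_pred=-6.3450  r=12.1850  x^+=3.3664  v^+=0.0392  a^+=0.6715

x_post = 3.3664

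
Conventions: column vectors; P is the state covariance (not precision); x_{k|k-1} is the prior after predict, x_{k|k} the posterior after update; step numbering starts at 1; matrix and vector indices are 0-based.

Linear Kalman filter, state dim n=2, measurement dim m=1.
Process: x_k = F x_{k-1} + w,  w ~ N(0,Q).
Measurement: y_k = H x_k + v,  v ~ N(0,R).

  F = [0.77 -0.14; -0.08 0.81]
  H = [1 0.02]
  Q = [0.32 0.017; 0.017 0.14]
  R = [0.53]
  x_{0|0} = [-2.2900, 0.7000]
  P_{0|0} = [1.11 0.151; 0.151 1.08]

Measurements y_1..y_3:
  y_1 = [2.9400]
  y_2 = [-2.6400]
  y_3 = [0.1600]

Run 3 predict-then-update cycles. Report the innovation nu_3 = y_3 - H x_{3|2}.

step 1: x^-=[-1.8613, 0.7502]  P^-=[0.9667 -0.0780; -0.0780 0.8361]  S=[1.4939]  K=[0.6461; -0.0410]  nu=[4.7863]  x^+=[1.2309, 0.5539]  P^+=[0.3432 -0.0384; -0.0384 0.8336]
step 2: x^-=[0.8702, 0.3502]  P^-=[0.5481 -0.1231; -0.1231 0.6941]  S=[1.0734]  K=[0.5083; -0.1017]  nu=[-3.5173]  x^+=[-0.9176, 0.7079]  P^+=[0.2707 -0.0676; -0.0676 0.6830]
step 3: x^-=[-0.8056, 0.6468]  P^-=[0.5085 -0.1200; -0.1200 0.5986]  S=[1.0339]  K=[0.4895; -0.1045]  nu=[0.9527]  x^+=[-0.3393, 0.5473]  P^+=[0.2608 -0.0671; -0.0671 0.5873]

innov = [0.9527]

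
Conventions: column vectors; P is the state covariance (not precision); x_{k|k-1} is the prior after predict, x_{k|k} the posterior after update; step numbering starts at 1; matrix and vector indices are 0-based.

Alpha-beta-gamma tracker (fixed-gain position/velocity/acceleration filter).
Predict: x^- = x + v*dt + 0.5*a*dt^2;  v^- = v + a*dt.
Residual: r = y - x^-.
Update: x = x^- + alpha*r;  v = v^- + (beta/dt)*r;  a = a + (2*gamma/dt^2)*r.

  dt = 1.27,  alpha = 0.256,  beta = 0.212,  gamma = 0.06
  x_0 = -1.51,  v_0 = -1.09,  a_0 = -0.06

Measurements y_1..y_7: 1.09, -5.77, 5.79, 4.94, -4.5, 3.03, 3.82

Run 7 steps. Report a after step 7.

step 1: x_pred=-2.9427  r=4.0327  x^+=-1.9103  v^+=-0.4930  a^+=0.2400
step 2: x_pred=-2.3429  r=-3.4271  x^+=-3.2202  v^+=-0.7603  a^+=-0.0149
step 3: x_pred=-4.1978  r=9.9878  x^+=-1.6409  v^+=0.8880  a^+=0.7282
step 4: x_pred=0.0740  r=4.8660  x^+=1.3197  v^+=2.6250  a^+=1.0902
step 5: x_pred=5.5327  r=-10.0327  x^+=2.9643  v^+=2.3348  a^+=0.3437
step 6: x_pred=6.2067  r=-3.1767  x^+=5.3935  v^+=2.2411  a^+=0.1074
step 7: x_pred=8.3263  r=-4.5063  x^+=7.1727  v^+=1.6252  a^+=-0.2279

a_post = -0.2279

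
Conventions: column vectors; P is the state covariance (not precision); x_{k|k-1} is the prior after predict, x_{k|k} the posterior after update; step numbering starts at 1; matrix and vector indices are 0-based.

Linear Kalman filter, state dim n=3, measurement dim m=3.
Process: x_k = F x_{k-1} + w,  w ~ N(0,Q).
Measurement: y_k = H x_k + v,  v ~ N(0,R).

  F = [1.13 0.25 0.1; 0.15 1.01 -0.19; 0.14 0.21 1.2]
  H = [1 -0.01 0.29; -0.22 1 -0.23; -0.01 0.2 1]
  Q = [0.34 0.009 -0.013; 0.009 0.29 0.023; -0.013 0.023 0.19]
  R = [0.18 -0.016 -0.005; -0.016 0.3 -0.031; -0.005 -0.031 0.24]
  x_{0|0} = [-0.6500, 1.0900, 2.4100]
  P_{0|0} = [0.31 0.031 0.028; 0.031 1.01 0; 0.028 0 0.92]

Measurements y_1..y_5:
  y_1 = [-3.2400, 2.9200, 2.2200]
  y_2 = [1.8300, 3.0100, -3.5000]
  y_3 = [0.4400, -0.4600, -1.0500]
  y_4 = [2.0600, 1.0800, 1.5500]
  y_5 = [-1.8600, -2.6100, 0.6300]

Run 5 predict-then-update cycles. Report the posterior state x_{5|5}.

x_post = [-1.0020, -1.2576, 0.7211]

step 1: x^-=[-0.2210, 0.5455, 3.0299]  P^-=[0.8320 0.3300 0.2463; 0.3300 1.3683 0.0436; 0.2463 0.0436 1.5766]  S=[1.2807 -0.0467 0.7549; -0.0467 1.6516 -0.1480; 0.7549 -0.1480 1.8827]  K=[0.7949 0.0636 -0.1523; 0.1974 0.7975 0.1503; 0.0719 -0.1523 0.8000]  nu=[-3.8922, 3.0228, -0.9212]  x^+=[-2.9825, 2.0493, 1.5529]  P^+=[0.1570 0.0346 -0.0478; 0.0346 0.2309 -0.0355; -0.0478 -0.0355 0.2030]
step 2: x^-=[-2.7026, 1.3274, 1.8763]  P^-=[0.5640 0.1385 -0.0192; 0.1385 0.5632 -0.0139; -0.0192 -0.0139 0.4636]  S=[0.7692 -0.0362 0.1306; -0.0362 0.8586 -0.0403; 0.1306 -0.0403 0.7205]  K=[0.7483 0.0475 -0.1290; 0.1739 0.6381 0.1393; 0.0386 -0.1044 0.6271]  nu=[4.0018, 1.5196, -5.6688]  x^+=[1.0953, 2.2034, -1.6823]  P^+=[0.1466 0.0292 -0.0405; 0.0292 0.1852 -0.0240; -0.0405 -0.0240 0.1579]
step 3: x^-=[1.6203, 2.7094, -1.4028]  P^-=[0.5465 0.1189 -0.0164; 0.1189 0.5083 0.0001; -0.0164 0.0001 0.4045]  S=[0.7487 -0.0443 0.1132; -0.0443 0.8022 -0.0239; 0.1132 -0.0239 0.6647]  K=[0.7429 0.0404 -0.1223; 0.1665 0.6146 0.1450; 0.0388 -0.0914 0.5988]  nu=[-0.7464, -3.1356, -0.1729]  x^+=[0.9602, 0.6330, -1.2488]  P^+=[0.1451 0.0271 -0.0383; 0.0271 0.1785 -0.0205; -0.0383 -0.0205 0.1501]
step 4: x^-=[1.1184, 1.0206, -1.2312]  P^-=[0.5435 0.1143 -0.0143; 0.1143 0.4990 0.0045; -0.0143 0.0045 0.3952]  S=[0.7462 -0.0468 0.1120; -0.0468 0.7924 -0.0197; 0.1120 -0.0197 0.6569]  K=[0.7418 0.0384 -0.1206; 0.1645 0.6101 0.1473; 0.0397 -0.0880 0.5939]  nu=[1.3088, 0.0223, 2.5882]  x^+=[1.7781, 1.6306, 0.3559]  P^+=[0.1447 0.0265 -0.0377; 0.0265 0.1772 -0.0196; -0.0377 -0.0196 0.1486]
step 5: x^-=[2.4524, 1.8460, 1.0184]  P^-=[0.5428 0.1132 -0.0137; 0.1132 0.4970 0.0056; -0.0137 0.0056 0.3937]  S=[0.7458 -0.0475 0.1120; -0.0475 0.7904 -0.0187; 0.1120 -0.0187 0.6557]  K=[0.7415 0.0379 -0.1202; 0.1639 0.6091 0.1478; 0.0400 -0.0872 0.5930]  nu=[-4.5893, -3.6822, -0.7331]  x^+=[-1.0020, -1.2576, 0.7211]  P^+=[0.1446 0.0264 -0.0376; 0.0264 0.1769 -0.0193; -0.0376 -0.0193 0.1483]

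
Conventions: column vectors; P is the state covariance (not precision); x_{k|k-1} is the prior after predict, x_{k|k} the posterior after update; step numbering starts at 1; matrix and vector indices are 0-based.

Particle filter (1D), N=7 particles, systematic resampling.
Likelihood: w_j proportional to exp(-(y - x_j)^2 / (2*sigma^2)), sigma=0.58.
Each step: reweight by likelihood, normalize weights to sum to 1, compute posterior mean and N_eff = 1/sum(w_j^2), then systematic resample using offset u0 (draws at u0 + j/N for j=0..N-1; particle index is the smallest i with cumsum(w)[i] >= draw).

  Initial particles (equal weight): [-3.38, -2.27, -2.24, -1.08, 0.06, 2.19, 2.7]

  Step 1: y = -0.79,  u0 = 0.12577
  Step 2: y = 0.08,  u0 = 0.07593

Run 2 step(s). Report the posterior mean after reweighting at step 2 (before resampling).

post_mean = -0.2283

step 1: w=[0.0000, 0.0295, 0.0336, 0.6754, 0.2615, 0.0000, 0.0000]  mean=-0.8561  Neff=1.8994  idx=[3, 3, 3, 3, 3, 4, 4]
step 2: w=[0.0506, 0.0506, 0.0506, 0.0506, 0.0506, 0.3735, 0.3735]  mean=-0.2283  Neff=3.4263  idx=[1, 4, 5, 5, 6, 6, 6]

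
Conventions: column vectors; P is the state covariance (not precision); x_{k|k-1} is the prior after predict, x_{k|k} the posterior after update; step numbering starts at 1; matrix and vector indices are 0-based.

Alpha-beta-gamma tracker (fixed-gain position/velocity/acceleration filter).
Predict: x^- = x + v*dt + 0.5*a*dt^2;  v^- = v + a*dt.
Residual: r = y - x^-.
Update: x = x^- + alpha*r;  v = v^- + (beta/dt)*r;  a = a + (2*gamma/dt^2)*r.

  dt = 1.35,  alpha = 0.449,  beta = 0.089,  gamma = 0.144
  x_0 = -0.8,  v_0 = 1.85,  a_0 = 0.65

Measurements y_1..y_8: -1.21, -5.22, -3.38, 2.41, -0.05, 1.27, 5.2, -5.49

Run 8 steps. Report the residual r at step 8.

step 1: x_pred=2.2898  r=-3.4998  x^+=0.7184  v^+=2.4968  a^+=0.0969
step 2: x_pred=4.1774  r=-9.3974  x^+=-0.0420  v^+=2.0081  a^+=-1.3881
step 3: x_pred=1.4040  r=-4.7840  x^+=-0.7440  v^+=-0.1812  a^+=-2.1441
step 4: x_pred=-2.9424  r=5.3524  x^+=-0.5392  v^+=-2.7228  a^+=-1.2983
step 5: x_pred=-5.3980  r=5.3480  x^+=-2.9967  v^+=-4.1229  a^+=-0.4531
step 6: x_pred=-8.9756  r=10.2456  x^+=-4.3753  v^+=-4.0592  a^+=1.1659
step 7: x_pred=-8.7928  r=13.9928  x^+=-2.5100  v^+=-1.5627  a^+=3.3771
step 8: x_pred=-1.5423  r=-3.9477  x^+=-3.3148  v^+=2.7361  a^+=2.7533

resid = -3.9477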